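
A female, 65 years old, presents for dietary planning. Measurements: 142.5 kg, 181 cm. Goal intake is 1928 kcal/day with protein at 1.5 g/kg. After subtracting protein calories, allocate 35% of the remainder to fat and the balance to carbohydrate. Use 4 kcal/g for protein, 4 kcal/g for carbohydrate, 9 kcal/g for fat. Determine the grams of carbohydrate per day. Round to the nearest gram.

174 g/day

Protein = 1.5 × 142.5 = 213.75 g → 213.75 × 4 = 855 kcal.
Non-protein calories = 1928 − 855 = 1073 kcal.
Fat: 35% × 1073 = 375.55 kcal; carbohydrate: 697.45 kcal.
Carbohydrate: 697.45 kcal ÷ 4 kcal/g = 174.3625 g.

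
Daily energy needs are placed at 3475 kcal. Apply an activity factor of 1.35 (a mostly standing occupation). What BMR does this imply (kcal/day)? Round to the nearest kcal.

2574 kcal/day

BMR = TEE ÷ activity factor = 3475 ÷ 1.35 = 2574.0741 kcal/day.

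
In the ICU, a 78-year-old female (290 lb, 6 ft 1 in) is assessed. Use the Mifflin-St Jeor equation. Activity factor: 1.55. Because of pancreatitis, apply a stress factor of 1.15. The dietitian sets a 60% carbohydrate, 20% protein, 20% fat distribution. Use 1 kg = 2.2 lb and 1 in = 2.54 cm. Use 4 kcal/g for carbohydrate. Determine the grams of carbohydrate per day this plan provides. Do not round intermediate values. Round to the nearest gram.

Convert to metric: weight = 290 ÷ 2.2 = 131.8182 kg; height = (6×12 + 1) × 2.54 = 73 × 2.54 = 185.42 cm.
Mifflin-St Jeor (female): BMR = 10(131.8182) + 6.25(185.42) − 5(78) − 161 = 1318.1818 + 1158.875 − 390 − 161 = 1926.0568 kcal/day.
TEE = 1926.0568 × 1.55 = 2985.3881 kcal/day.
With stress factor 1.15: 2985.3881 × 1.15 = 3433.1963 kcal/day.
Carbohydrate energy = 60% × 3433.1963 = 2059.9178 kcal.
Carbohydrate = 2059.9178 ÷ 4 kcal/g = 514.9794 g.

515 g/day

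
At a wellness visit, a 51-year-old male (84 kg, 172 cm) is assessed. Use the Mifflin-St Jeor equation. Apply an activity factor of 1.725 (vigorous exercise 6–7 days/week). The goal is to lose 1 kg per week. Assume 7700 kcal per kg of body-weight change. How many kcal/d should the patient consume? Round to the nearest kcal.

Mifflin-St Jeor (male): BMR = 10(84) + 6.25(172) − 5(51) + 5 = 840 + 1075 − 255 + 5 = 1665 kcal/day.
TEE = 1665 × 1.725 = 2872.125 kcal/day.
Required daily deficit = 1 × 7700 ÷ 7 = 1100 kcal/day.
Target intake = 2872.125 − 1100 = 1772.125 kcal/day.

1772 kcal/d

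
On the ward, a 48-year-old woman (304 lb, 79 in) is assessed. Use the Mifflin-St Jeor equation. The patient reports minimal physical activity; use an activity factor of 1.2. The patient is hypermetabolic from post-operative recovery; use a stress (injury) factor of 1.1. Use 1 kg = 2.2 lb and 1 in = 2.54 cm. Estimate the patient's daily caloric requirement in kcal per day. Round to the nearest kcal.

Convert to metric: weight = 304 ÷ 2.2 = 138.1818 kg; height = 79 × 2.54 = 200.66 cm.
Mifflin-St Jeor (female): BMR = 10(138.1818) + 6.25(200.66) − 5(48) − 161 = 1381.8182 + 1254.125 − 240 − 161 = 2234.9432 kcal/day.
TEE = BMR × activity factor = 2234.9432 × 1.2 = 2681.9318 kcal/day.
Apply stress factor: 2681.9318 × 1.1 = 2950.125 kcal/day.

2950 kcal per day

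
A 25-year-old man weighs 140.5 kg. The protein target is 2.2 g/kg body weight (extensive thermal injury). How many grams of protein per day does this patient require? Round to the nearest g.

Protein = 2.2 g/kg × 140.5 kg = 309.1 g/day.

309 g/day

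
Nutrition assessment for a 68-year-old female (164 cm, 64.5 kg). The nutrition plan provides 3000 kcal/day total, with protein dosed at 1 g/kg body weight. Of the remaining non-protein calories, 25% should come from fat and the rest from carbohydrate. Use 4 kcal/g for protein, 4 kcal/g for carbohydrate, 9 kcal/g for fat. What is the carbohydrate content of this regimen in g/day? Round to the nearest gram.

514 g/day

Protein = 1 × 64.5 = 64.5 g → 64.5 × 4 = 258 kcal.
Non-protein calories = 3000 − 258 = 2742 kcal.
Fat: 25% × 2742 = 685.5 kcal; carbohydrate: 2056.5 kcal.
Carbohydrate: 2056.5 kcal ÷ 4 kcal/g = 514.125 g.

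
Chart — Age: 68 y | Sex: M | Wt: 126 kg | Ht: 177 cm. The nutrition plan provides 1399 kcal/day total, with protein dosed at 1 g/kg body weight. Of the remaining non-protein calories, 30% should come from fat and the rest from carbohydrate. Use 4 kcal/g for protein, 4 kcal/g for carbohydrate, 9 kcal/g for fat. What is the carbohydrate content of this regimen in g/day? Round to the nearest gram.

157 g/day

Protein = 1 × 126 = 126 g → 126 × 4 = 504 kcal.
Non-protein calories = 1399 − 504 = 895 kcal.
Fat: 30% × 895 = 268.5 kcal; carbohydrate: 626.5 kcal.
Carbohydrate: 626.5 kcal ÷ 4 kcal/g = 156.625 g.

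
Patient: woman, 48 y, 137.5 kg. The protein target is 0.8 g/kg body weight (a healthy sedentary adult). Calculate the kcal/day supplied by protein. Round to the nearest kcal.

Protein = 0.8 g/kg × 137.5 kg = 110 g/day.
Protein energy = 110 g × 4 kcal/g = 440 kcal/day.

440 kcal/day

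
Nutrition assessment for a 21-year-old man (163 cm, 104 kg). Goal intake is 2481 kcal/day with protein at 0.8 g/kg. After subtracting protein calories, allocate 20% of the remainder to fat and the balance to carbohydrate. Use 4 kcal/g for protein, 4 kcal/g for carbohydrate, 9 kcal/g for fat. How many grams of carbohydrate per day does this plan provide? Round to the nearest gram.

430 g/day

Protein = 0.8 × 104 = 83.2 g → 83.2 × 4 = 332.8 kcal.
Non-protein calories = 2481 − 332.8 = 2148.2 kcal.
Fat: 20% × 2148.2 = 429.64 kcal; carbohydrate: 1718.56 kcal.
Carbohydrate: 1718.56 kcal ÷ 4 kcal/g = 429.64 g.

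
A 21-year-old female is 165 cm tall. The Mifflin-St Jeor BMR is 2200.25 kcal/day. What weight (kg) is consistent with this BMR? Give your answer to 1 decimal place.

143.5 kg

2200.25 = 10·W + 6.25(165) − 5(21) − 161
10·W = 2200.25 − 765.25 = 1435, so W = 143.5 kg.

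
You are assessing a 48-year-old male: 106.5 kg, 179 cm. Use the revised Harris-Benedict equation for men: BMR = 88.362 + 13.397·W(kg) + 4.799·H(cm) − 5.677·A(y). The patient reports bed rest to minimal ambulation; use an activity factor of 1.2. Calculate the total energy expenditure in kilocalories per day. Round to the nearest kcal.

Harris-Benedict: BMR = 88.362 + 13.397(106.5) + 4.799(179) − 5.677(48) = 2101.6675 kcal/day.
TEE = BMR × activity factor = 2101.6675 × 1.2 = 2522.001 kcal/day.

2522 kilocalories per day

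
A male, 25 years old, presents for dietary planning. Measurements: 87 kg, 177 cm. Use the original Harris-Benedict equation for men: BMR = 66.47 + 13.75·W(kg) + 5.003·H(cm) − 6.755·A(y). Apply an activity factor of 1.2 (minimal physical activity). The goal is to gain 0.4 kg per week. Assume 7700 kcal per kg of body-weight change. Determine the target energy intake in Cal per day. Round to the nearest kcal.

2815 Cal per day

Harris-Benedict: BMR = 66.47 + 13.75(87) + 5.003(177) − 6.755(25) = 1979.376 kcal/day.
TEE = 1979.376 × 1.2 = 2375.2512 kcal/day.
Required daily surplus = 0.4 × 7700 ÷ 7 = 440 kcal/day.
Target intake = 2375.2512 + 440 = 2815.2512 kcal/day.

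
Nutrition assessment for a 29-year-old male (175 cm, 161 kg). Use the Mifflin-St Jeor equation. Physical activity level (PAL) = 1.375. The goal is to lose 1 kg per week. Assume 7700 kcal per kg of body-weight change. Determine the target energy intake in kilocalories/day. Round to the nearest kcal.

2425 kilocalories/day

Mifflin-St Jeor (male): BMR = 10(161) + 6.25(175) − 5(29) + 5 = 1610 + 1093.75 − 145 + 5 = 2563.75 kcal/day.
TEE = 2563.75 × 1.375 = 3525.1563 kcal/day.
Required daily deficit = 1 × 7700 ÷ 7 = 1100 kcal/day.
Target intake = 3525.1563 − 1100 = 2425.1563 kcal/day.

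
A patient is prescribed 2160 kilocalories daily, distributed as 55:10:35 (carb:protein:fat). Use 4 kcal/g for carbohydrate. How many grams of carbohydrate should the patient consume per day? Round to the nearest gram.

Carbohydrate energy = 55% × 2160 = 1188 kcal.
At 4 kcal/g: 1188 ÷ 4 = 297 g.

297 g/day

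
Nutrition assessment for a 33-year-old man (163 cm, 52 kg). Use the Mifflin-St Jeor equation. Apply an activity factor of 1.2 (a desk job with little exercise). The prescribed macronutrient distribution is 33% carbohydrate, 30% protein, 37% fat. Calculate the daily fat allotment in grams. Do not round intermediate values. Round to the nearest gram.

68 g/day

Mifflin-St Jeor (male): BMR = 10(52) + 6.25(163) − 5(33) + 5 = 520 + 1018.75 − 165 + 5 = 1378.75 kcal/day.
TEE = 1378.75 × 1.2 = 1654.5 kcal/day.
Fat energy = 37% × 1654.5 = 612.165 kcal.
Fat = 612.165 ÷ 9 kcal/g = 68.0183 g.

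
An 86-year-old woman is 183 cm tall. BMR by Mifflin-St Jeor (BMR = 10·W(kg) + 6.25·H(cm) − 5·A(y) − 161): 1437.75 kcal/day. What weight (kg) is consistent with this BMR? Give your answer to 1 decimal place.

1437.75 = 10·W + 6.25(183) − 5(86) − 161
10·W = 1437.75 − 552.75 = 885, so W = 88.5 kg.

88.5 kg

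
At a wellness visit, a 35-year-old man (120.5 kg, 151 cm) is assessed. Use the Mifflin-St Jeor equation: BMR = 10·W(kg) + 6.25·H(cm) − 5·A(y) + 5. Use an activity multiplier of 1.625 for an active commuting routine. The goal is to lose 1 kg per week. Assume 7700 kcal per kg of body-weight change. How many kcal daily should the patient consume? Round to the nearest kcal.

2115 kcal daily

Mifflin-St Jeor (male): BMR = 10(120.5) + 6.25(151) − 5(35) + 5 = 1205 + 943.75 − 175 + 5 = 1978.75 kcal/day.
TEE = 1978.75 × 1.625 = 3215.4688 kcal/day.
Required daily deficit = 1 × 7700 ÷ 7 = 1100 kcal/day.
Target intake = 3215.4688 − 1100 = 2115.4688 kcal/day.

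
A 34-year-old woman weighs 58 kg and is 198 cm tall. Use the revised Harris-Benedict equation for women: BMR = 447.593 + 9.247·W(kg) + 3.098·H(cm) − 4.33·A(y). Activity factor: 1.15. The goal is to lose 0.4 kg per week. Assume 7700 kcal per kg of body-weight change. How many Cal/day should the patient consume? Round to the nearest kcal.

1228 Cal/day

Harris-Benedict: BMR = 447.593 + 9.247(58) + 3.098(198) − 4.33(34) = 1450.103 kcal/day.
TEE = 1450.103 × 1.15 = 1667.6185 kcal/day.
Required daily deficit = 0.4 × 7700 ÷ 7 = 440 kcal/day.
Target intake = 1667.6185 − 440 = 1227.6185 kcal/day.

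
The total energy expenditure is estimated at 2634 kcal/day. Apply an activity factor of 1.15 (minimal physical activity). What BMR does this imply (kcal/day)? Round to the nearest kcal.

BMR = TEE ÷ activity factor = 2634 ÷ 1.15 = 2290.4348 kcal/day.

2290 kcal/day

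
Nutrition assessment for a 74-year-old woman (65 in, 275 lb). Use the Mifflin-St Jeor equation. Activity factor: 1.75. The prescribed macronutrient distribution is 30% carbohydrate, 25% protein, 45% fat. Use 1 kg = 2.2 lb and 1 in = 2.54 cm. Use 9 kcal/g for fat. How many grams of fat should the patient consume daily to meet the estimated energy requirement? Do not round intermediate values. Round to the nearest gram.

Convert to metric: weight = 275 ÷ 2.2 = 125 kg; height = 65 × 2.54 = 165.1 cm.
Mifflin-St Jeor (female): BMR = 10(125) + 6.25(165.1) − 5(74) − 161 = 1250 + 1031.875 − 370 − 161 = 1750.875 kcal/day.
TEE = 1750.875 × 1.75 = 3064.0313 kcal/day.
Fat energy = 45% × 3064.0313 = 1378.8141 kcal.
Fat = 1378.8141 ÷ 9 kcal/g = 153.2016 g.

153 g/day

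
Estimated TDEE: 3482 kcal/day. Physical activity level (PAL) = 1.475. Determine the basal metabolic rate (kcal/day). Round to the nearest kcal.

BMR = TEE ÷ activity factor = 3482 ÷ 1.475 = 2360.678 kcal/day.

2361 kcal/day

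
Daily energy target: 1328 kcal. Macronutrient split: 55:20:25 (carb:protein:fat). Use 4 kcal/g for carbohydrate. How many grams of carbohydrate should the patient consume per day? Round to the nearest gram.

183 g/day

Carbohydrate energy = 55% × 1328 = 730.4 kcal.
At 4 kcal/g: 730.4 ÷ 4 = 182.6 g.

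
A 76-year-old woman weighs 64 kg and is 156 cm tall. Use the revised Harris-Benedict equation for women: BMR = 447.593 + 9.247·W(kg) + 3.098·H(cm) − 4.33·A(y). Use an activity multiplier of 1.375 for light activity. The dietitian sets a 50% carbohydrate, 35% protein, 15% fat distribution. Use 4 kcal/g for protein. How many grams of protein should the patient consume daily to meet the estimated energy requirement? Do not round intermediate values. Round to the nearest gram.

144 g/day

Harris-Benedict: BMR = 447.593 + 9.247(64) + 3.098(156) − 4.33(76) = 1193.609 kcal/day.
TEE = 1193.609 × 1.375 = 1641.2124 kcal/day.
Protein energy = 35% × 1641.2124 = 574.4243 kcal.
Protein = 574.4243 ÷ 4 kcal/g = 143.6061 g.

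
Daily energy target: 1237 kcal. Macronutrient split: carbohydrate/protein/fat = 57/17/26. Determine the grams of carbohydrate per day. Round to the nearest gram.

Carbohydrate energy = 57% × 1237 = 705.09 kcal.
At 4 kcal/g: 705.09 ÷ 4 = 176.2725 g.

176 g/day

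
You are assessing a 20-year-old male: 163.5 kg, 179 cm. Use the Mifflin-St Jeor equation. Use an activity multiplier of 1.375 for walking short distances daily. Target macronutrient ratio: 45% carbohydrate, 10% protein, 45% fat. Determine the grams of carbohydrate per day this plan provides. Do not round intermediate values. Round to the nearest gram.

Mifflin-St Jeor (male): BMR = 10(163.5) + 6.25(179) − 5(20) + 5 = 1635 + 1118.75 − 100 + 5 = 2658.75 kcal/day.
TEE = 2658.75 × 1.375 = 3655.7813 kcal/day.
Carbohydrate energy = 45% × 3655.7813 = 1645.1016 kcal.
Carbohydrate = 1645.1016 ÷ 4 kcal/g = 411.2754 g.

411 g/day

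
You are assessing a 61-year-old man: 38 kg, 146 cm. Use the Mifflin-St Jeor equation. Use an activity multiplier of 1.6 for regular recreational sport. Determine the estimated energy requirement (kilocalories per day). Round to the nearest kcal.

Mifflin-St Jeor (male): BMR = 10(38) + 6.25(146) − 5(61) + 5 = 380 + 912.5 − 305 + 5 = 992.5 kcal/day.
TEE = BMR × activity factor = 992.5 × 1.6 = 1588 kcal/day.

1588 kilocalories per day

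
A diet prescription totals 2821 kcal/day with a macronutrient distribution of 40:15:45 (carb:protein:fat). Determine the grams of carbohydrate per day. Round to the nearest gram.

Carbohydrate energy = 40% × 2821 = 1128.4 kcal.
At 4 kcal/g: 1128.4 ÷ 4 = 282.1 g.

282 g/day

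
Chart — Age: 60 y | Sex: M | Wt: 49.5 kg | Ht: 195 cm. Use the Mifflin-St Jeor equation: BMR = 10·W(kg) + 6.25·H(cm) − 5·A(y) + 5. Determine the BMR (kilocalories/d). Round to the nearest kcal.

Mifflin-St Jeor (male): BMR = 10(49.5) + 6.25(195) − 5(60) + 5 = 495 + 1218.75 − 300 + 5 = 1418.75 kcal/day.

1419 kilocalories/d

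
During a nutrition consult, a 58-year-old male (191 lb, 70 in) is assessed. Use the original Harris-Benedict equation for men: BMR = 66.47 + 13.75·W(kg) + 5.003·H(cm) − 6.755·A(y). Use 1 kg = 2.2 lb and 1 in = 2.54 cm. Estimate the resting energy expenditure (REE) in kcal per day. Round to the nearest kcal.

1758 kcal per day

Convert to metric: weight = 191 ÷ 2.2 = 86.8182 kg; height = 70 × 2.54 = 177.8 cm.
Harris-Benedict: BMR = 66.47 + 13.75(86.8182) + 5.003(177.8) − 6.755(58) = 1757.9634 kcal/day.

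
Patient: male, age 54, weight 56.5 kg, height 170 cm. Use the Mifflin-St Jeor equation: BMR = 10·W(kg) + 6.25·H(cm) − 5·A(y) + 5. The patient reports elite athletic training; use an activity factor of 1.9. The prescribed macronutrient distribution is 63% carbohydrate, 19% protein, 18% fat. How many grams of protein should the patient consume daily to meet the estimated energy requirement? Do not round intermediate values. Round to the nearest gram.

123 g/day

Mifflin-St Jeor (male): BMR = 10(56.5) + 6.25(170) − 5(54) + 5 = 565 + 1062.5 − 270 + 5 = 1362.5 kcal/day.
TEE = 1362.5 × 1.9 = 2588.75 kcal/day.
Protein energy = 19% × 2588.75 = 491.8625 kcal.
Protein = 491.8625 ÷ 4 kcal/g = 122.9656 g.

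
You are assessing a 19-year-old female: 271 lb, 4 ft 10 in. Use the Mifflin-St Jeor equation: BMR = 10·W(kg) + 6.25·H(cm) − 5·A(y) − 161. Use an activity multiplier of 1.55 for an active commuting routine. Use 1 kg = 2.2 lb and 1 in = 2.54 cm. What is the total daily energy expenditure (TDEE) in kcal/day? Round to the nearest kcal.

Convert to metric: weight = 271 ÷ 2.2 = 123.1818 kg; height = (4×12 + 10) × 2.54 = 58 × 2.54 = 147.32 cm.
Mifflin-St Jeor (female): BMR = 10(123.1818) + 6.25(147.32) − 5(19) − 161 = 1231.8182 + 920.75 − 95 − 161 = 1896.5682 kcal/day.
TEE = BMR × activity factor = 1896.5682 × 1.55 = 2939.6807 kcal/day.

2940 kcal/day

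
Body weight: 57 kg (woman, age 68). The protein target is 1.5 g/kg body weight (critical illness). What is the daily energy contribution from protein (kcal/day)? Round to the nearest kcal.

342 kcal/day

Protein = 1.5 g/kg × 57 kg = 85.5 g/day.
Protein energy = 85.5 g × 4 kcal/g = 342 kcal/day.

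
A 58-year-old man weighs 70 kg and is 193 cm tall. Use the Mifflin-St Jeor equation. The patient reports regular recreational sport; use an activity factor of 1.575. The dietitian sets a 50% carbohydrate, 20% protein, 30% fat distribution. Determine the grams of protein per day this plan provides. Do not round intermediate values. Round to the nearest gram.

128 g/day

Mifflin-St Jeor (male): BMR = 10(70) + 6.25(193) − 5(58) + 5 = 700 + 1206.25 − 290 + 5 = 1621.25 kcal/day.
TEE = 1621.25 × 1.575 = 2553.4688 kcal/day.
Protein energy = 20% × 2553.4688 = 510.6938 kcal.
Protein = 510.6938 ÷ 4 kcal/g = 127.6734 g.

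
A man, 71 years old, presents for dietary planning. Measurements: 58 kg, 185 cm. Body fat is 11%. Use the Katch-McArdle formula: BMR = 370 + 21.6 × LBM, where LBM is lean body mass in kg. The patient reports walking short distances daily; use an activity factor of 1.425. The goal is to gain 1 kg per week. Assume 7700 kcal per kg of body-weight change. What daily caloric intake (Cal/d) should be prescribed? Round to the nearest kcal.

3216 Cal/d

LBM = 58 × (1 − 0.11) = 51.62 kg. Katch-McArdle: BMR = 370 + 21.6 × 51.62 = 1484.992 kcal/day.
TEE = 1484.992 × 1.425 = 2116.1136 kcal/day.
Required daily surplus = 1 × 7700 ÷ 7 = 1100 kcal/day.
Target intake = 2116.1136 + 1100 = 3216.1136 kcal/day.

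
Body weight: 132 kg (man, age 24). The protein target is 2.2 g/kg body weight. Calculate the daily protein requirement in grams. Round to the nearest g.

Protein = 2.2 g/kg × 132 kg = 290.4 g/day.

290 g/day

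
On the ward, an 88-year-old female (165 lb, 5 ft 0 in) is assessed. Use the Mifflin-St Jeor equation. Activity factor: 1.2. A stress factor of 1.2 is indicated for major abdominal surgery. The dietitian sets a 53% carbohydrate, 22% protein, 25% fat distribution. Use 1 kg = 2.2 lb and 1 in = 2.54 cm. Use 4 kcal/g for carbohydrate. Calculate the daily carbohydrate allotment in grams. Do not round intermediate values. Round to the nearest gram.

210 g/day

Convert to metric: weight = 165 ÷ 2.2 = 75 kg; height = (5×12 + 0) × 2.54 = 60 × 2.54 = 152.4 cm.
Mifflin-St Jeor (female): BMR = 10(75) + 6.25(152.4) − 5(88) − 161 = 750 + 952.5 − 440 − 161 = 1101.5 kcal/day.
TEE = 1101.5 × 1.2 = 1321.8 kcal/day.
With stress factor 1.2: 1321.8 × 1.2 = 1586.16 kcal/day.
Carbohydrate energy = 53% × 1586.16 = 840.6648 kcal.
Carbohydrate = 840.6648 ÷ 4 kcal/g = 210.1662 g.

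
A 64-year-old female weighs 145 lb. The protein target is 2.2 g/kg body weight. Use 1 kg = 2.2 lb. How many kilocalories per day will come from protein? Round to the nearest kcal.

580 kcal/day

Weight in kg = 145 ÷ 2.2 = 65.9091 kg.
Protein = 2.2 g/kg × 65.9091 kg = 145 g/day.
Protein energy = 145 g × 4 kcal/g = 580 kcal/day.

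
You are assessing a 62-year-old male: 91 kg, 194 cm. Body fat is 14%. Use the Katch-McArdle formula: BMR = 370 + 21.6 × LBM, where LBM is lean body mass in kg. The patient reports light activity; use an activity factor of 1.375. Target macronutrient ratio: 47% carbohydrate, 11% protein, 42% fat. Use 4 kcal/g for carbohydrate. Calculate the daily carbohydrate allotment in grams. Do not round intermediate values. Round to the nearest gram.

333 g/day

LBM = 91 × (1 − 0.14) = 78.26 kg. Katch-McArdle: BMR = 370 + 21.6 × 78.26 = 2060.416 kcal/day.
TEE = 2060.416 × 1.375 = 2833.072 kcal/day.
Carbohydrate energy = 47% × 2833.072 = 1331.5438 kcal.
Carbohydrate = 1331.5438 ÷ 4 kcal/g = 332.886 g.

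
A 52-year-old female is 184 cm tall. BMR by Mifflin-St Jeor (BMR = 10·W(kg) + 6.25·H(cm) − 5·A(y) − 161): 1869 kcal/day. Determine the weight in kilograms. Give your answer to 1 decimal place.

114.0 kg

1869 = 10·W + 6.25(184) − 5(52) − 161
10·W = 1869 − 729 = 1140, so W = 114 kg.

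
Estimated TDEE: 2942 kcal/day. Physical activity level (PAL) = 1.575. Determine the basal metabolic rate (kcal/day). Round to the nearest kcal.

1868 kcal/day

BMR = TEE ÷ activity factor = 2942 ÷ 1.575 = 1867.9365 kcal/day.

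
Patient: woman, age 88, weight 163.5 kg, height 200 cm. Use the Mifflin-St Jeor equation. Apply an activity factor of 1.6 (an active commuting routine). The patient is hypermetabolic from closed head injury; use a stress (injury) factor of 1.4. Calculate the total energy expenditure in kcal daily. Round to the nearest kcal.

Mifflin-St Jeor (female): BMR = 10(163.5) + 6.25(200) − 5(88) − 161 = 1635 + 1250 − 440 − 161 = 2284 kcal/day.
TEE = BMR × activity factor = 2284 × 1.6 = 3654.4 kcal/day.
Apply stress factor: 3654.4 × 1.4 = 5116.16 kcal/day.

5116 kcal daily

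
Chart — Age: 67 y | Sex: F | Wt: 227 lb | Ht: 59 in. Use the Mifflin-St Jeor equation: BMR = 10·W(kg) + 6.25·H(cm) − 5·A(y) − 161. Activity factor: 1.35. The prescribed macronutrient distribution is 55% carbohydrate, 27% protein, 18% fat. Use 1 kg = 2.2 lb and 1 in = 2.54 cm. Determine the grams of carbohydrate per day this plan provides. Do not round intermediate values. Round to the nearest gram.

Convert to metric: weight = 227 ÷ 2.2 = 103.1818 kg; height = 59 × 2.54 = 149.86 cm.
Mifflin-St Jeor (female): BMR = 10(103.1818) + 6.25(149.86) − 5(67) − 161 = 1031.8182 + 936.625 − 335 − 161 = 1472.4432 kcal/day.
TEE = 1472.4432 × 1.35 = 1987.7983 kcal/day.
Carbohydrate energy = 55% × 1987.7983 = 1093.2891 kcal.
Carbohydrate = 1093.2891 ÷ 4 kcal/g = 273.3223 g.

273 g/day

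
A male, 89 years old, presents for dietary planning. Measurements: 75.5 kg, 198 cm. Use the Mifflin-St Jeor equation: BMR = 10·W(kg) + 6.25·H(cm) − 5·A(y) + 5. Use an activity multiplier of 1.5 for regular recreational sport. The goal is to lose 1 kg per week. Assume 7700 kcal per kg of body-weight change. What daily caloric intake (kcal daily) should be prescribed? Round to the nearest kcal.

1229 kcal daily

Mifflin-St Jeor (male): BMR = 10(75.5) + 6.25(198) − 5(89) + 5 = 755 + 1237.5 − 445 + 5 = 1552.5 kcal/day.
TEE = 1552.5 × 1.5 = 2328.75 kcal/day.
Required daily deficit = 1 × 7700 ÷ 7 = 1100 kcal/day.
Target intake = 2328.75 − 1100 = 1228.75 kcal/day.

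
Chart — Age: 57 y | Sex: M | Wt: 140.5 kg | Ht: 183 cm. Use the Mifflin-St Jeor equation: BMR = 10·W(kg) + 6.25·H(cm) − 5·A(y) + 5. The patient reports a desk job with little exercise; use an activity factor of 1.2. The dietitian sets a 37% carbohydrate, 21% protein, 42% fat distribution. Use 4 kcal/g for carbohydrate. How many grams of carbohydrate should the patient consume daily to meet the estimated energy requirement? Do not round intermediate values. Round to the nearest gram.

Mifflin-St Jeor (male): BMR = 10(140.5) + 6.25(183) − 5(57) + 5 = 1405 + 1143.75 − 285 + 5 = 2268.75 kcal/day.
TEE = 2268.75 × 1.2 = 2722.5 kcal/day.
Carbohydrate energy = 37% × 2722.5 = 1007.325 kcal.
Carbohydrate = 1007.325 ÷ 4 kcal/g = 251.8313 g.

252 g/day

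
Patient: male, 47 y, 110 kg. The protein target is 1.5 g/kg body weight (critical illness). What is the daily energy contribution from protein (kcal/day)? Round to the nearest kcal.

660 kcal/day

Protein = 1.5 g/kg × 110 kg = 165 g/day.
Protein energy = 165 g × 4 kcal/g = 660 kcal/day.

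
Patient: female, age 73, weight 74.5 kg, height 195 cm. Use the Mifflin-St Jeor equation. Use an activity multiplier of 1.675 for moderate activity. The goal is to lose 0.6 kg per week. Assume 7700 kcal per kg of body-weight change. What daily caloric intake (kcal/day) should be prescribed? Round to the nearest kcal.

Mifflin-St Jeor (female): BMR = 10(74.5) + 6.25(195) − 5(73) − 161 = 745 + 1218.75 − 365 − 161 = 1437.75 kcal/day.
TEE = 1437.75 × 1.675 = 2408.2313 kcal/day.
Required daily deficit = 0.6 × 7700 ÷ 7 = 660 kcal/day.
Target intake = 2408.2313 − 660 = 1748.2313 kcal/day.

1748 kcal/day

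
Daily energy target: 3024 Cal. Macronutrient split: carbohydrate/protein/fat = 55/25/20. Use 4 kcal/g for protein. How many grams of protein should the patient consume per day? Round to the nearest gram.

Protein energy = 25% × 3024 = 756 kcal.
At 4 kcal/g: 756 ÷ 4 = 189 g.

189 g/day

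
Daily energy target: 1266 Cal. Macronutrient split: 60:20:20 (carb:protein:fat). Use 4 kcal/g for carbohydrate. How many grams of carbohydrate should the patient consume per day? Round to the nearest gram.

Carbohydrate energy = 60% × 1266 = 759.6 kcal.
At 4 kcal/g: 759.6 ÷ 4 = 189.9 g.

190 g/day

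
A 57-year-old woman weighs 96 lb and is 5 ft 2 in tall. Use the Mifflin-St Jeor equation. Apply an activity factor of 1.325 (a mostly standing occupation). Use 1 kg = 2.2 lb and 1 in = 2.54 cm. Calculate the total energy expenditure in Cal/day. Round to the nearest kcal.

1291 Cal/day

Convert to metric: weight = 96 ÷ 2.2 = 43.6364 kg; height = (5×12 + 2) × 2.54 = 62 × 2.54 = 157.48 cm.
Mifflin-St Jeor (female): BMR = 10(43.6364) + 6.25(157.48) − 5(57) − 161 = 436.3636 + 984.25 − 285 − 161 = 974.6136 kcal/day.
TEE = BMR × activity factor = 974.6136 × 1.325 = 1291.3631 kcal/day.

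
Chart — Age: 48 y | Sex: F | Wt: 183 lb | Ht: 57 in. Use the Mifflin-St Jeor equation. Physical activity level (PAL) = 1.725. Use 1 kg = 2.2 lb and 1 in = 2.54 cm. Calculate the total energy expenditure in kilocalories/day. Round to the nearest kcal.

2304 kilocalories/day

Convert to metric: weight = 183 ÷ 2.2 = 83.1818 kg; height = 57 × 2.54 = 144.78 cm.
Mifflin-St Jeor (female): BMR = 10(83.1818) + 6.25(144.78) − 5(48) − 161 = 831.8182 + 904.875 − 240 − 161 = 1335.6932 kcal/day.
TEE = BMR × activity factor = 1335.6932 × 1.725 = 2304.0707 kcal/day.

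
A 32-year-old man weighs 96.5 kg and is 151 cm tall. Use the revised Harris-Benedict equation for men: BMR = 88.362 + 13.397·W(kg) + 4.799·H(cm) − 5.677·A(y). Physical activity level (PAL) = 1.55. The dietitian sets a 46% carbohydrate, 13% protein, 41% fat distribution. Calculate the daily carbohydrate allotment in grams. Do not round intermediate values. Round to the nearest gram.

343 g/day

Harris-Benedict: BMR = 88.362 + 13.397(96.5) + 4.799(151) − 5.677(32) = 1924.1575 kcal/day.
TEE = 1924.1575 × 1.55 = 2982.4441 kcal/day.
Carbohydrate energy = 46% × 2982.4441 = 1371.9243 kcal.
Carbohydrate = 1371.9243 ÷ 4 kcal/g = 342.9811 g.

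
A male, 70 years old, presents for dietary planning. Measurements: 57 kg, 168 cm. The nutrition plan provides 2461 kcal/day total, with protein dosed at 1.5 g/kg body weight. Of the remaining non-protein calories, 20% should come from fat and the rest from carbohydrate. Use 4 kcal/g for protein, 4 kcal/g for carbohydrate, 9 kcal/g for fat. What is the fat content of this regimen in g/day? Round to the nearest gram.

Protein = 1.5 × 57 = 85.5 g → 85.5 × 4 = 342 kcal.
Non-protein calories = 2461 − 342 = 2119 kcal.
Fat: 20% × 2119 = 423.8 kcal; carbohydrate: 1695.2 kcal.
Fat: 423.8 kcal ÷ 9 kcal/g = 47.0889 g.

47 g/day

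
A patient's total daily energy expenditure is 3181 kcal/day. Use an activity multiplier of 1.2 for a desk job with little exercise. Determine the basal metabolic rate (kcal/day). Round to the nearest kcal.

2651 kcal/day

BMR = TEE ÷ activity factor = 3181 ÷ 1.2 = 2650.8333 kcal/day.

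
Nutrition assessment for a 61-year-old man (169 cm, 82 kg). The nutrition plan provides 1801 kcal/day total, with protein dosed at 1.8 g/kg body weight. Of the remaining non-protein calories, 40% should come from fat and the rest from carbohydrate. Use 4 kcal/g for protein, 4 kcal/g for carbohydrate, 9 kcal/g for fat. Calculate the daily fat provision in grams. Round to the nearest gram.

Protein = 1.8 × 82 = 147.6 g → 147.6 × 4 = 590.4 kcal.
Non-protein calories = 1801 − 590.4 = 1210.6 kcal.
Fat: 40% × 1210.6 = 484.24 kcal; carbohydrate: 726.36 kcal.
Fat: 484.24 kcal ÷ 9 kcal/g = 53.8044 g.

54 g/day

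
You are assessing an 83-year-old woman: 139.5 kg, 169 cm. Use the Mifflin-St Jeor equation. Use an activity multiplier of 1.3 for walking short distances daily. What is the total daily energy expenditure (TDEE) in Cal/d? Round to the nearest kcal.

Mifflin-St Jeor (female): BMR = 10(139.5) + 6.25(169) − 5(83) − 161 = 1395 + 1056.25 − 415 − 161 = 1875.25 kcal/day.
TEE = BMR × activity factor = 1875.25 × 1.3 = 2437.825 kcal/day.

2438 Cal/d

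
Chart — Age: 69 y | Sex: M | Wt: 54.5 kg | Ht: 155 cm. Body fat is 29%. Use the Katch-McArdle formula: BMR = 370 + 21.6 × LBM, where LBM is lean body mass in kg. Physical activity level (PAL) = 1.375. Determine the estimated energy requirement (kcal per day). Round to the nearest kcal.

1658 kcal per day

LBM = 54.5 × (1 − 0.29) = 38.695 kg. Katch-McArdle: BMR = 370 + 21.6 × 38.695 = 1205.812 kcal/day.
TEE = BMR × activity factor = 1205.812 × 1.375 = 1657.9915 kcal/day.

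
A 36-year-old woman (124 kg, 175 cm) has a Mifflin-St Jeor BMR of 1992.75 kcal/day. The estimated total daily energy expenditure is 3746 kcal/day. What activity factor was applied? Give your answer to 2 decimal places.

Activity factor = TEE ÷ BMR = 3746 ÷ 1992.75 = 1.88.

1.88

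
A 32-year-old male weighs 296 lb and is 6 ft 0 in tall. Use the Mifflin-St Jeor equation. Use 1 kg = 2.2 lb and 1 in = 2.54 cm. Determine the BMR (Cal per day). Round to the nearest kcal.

2333 Cal per day

Convert to metric: weight = 296 ÷ 2.2 = 134.5455 kg; height = (6×12 + 0) × 2.54 = 72 × 2.54 = 182.88 cm.
Mifflin-St Jeor (male): BMR = 10(134.5455) + 6.25(182.88) − 5(32) + 5 = 1345.4545 + 1143 − 160 + 5 = 2333.4545 kcal/day.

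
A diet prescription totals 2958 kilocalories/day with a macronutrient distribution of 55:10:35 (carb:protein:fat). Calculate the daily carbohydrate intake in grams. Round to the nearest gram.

Carbohydrate energy = 55% × 2958 = 1626.9 kcal.
At 4 kcal/g: 1626.9 ÷ 4 = 406.725 g.

407 g/day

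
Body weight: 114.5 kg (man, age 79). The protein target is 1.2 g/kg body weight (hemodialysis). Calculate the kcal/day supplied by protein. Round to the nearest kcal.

550 kcal/day

Protein = 1.2 g/kg × 114.5 kg = 137.4 g/day.
Protein energy = 137.4 g × 4 kcal/g = 549.6 kcal/day.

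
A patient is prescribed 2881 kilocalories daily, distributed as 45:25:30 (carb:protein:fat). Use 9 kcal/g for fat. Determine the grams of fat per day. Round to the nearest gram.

Fat energy = 30% × 2881 = 864.3 kcal.
At 9 kcal/g: 864.3 ÷ 9 = 96.0333 g.

96 g/day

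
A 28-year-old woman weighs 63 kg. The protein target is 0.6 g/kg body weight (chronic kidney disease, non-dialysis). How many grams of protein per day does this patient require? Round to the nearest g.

38 g/day

Protein = 0.6 g/kg × 63 kg = 37.8 g/day.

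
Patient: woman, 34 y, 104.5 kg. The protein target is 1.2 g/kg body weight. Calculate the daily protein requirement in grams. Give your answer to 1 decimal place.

125.4 g/day

Protein = 1.2 g/kg × 104.5 kg = 125.4 g/day.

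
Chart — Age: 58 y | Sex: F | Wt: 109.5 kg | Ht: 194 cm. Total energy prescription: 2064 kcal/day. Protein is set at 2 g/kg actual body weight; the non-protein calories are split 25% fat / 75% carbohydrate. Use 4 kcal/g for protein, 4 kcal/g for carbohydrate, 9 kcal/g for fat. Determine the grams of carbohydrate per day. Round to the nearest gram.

Protein = 2 × 109.5 = 219 g → 219 × 4 = 876 kcal.
Non-protein calories = 2064 − 876 = 1188 kcal.
Fat: 25% × 1188 = 297 kcal; carbohydrate: 891 kcal.
Carbohydrate: 891 kcal ÷ 4 kcal/g = 222.75 g.

223 g/day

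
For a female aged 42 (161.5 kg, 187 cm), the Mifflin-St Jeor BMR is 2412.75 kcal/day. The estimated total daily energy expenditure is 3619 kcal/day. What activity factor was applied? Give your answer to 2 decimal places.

1.50

Activity factor = TEE ÷ BMR = 3619 ÷ 2412.75 = 1.5.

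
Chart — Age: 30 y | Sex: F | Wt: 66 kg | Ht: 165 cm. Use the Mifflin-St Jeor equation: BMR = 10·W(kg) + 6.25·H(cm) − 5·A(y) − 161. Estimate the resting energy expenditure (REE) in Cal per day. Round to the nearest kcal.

Mifflin-St Jeor (female): BMR = 10(66) + 6.25(165) − 5(30) − 161 = 660 + 1031.25 − 150 − 161 = 1380.25 kcal/day.

1380 Cal per day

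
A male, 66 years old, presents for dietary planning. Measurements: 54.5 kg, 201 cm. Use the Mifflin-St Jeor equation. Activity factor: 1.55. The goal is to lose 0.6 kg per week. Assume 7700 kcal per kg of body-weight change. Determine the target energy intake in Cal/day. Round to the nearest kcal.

1628 Cal/day

Mifflin-St Jeor (male): BMR = 10(54.5) + 6.25(201) − 5(66) + 5 = 545 + 1256.25 − 330 + 5 = 1476.25 kcal/day.
TEE = 1476.25 × 1.55 = 2288.1875 kcal/day.
Required daily deficit = 0.6 × 7700 ÷ 7 = 660 kcal/day.
Target intake = 2288.1875 − 660 = 1628.1875 kcal/day.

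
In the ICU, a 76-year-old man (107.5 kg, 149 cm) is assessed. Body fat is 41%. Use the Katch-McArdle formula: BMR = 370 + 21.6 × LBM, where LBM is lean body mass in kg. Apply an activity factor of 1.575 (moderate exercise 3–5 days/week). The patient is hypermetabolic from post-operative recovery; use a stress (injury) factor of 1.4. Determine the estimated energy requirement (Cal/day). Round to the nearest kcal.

3837 Cal/day

LBM = 107.5 × (1 − 0.41) = 63.425 kg. Katch-McArdle: BMR = 370 + 21.6 × 63.425 = 1739.98 kcal/day.
TEE = BMR × activity factor = 1739.98 × 1.575 = 2740.4685 kcal/day.
Apply stress factor: 2740.4685 × 1.4 = 3836.6559 kcal/day.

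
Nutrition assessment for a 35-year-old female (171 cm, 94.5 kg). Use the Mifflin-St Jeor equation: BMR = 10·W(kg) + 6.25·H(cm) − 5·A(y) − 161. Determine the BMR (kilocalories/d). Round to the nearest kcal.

1678 kilocalories/d

Mifflin-St Jeor (female): BMR = 10(94.5) + 6.25(171) − 5(35) − 161 = 945 + 1068.75 − 175 − 161 = 1677.75 kcal/day.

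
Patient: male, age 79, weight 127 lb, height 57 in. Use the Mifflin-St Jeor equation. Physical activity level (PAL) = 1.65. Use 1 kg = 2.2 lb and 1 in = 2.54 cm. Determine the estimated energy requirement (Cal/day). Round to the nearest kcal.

Convert to metric: weight = 127 ÷ 2.2 = 57.7273 kg; height = 57 × 2.54 = 144.78 cm.
Mifflin-St Jeor (male): BMR = 10(57.7273) + 6.25(144.78) − 5(79) + 5 = 577.2727 + 904.875 − 395 + 5 = 1092.1477 kcal/day.
TEE = BMR × activity factor = 1092.1477 × 1.65 = 1802.0438 kcal/day.

1802 Cal/day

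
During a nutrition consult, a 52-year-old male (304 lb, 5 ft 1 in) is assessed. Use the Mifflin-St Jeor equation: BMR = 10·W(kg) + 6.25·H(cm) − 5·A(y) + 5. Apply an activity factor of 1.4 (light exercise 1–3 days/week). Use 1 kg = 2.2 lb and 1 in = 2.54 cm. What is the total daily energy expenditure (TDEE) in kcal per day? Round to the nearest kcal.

Convert to metric: weight = 304 ÷ 2.2 = 138.1818 kg; height = (5×12 + 1) × 2.54 = 61 × 2.54 = 154.94 cm.
Mifflin-St Jeor (male): BMR = 10(138.1818) + 6.25(154.94) − 5(52) + 5 = 1381.8182 + 968.375 − 260 + 5 = 2095.1932 kcal/day.
TEE = BMR × activity factor = 2095.1932 × 1.4 = 2933.2705 kcal/day.

2933 kcal per day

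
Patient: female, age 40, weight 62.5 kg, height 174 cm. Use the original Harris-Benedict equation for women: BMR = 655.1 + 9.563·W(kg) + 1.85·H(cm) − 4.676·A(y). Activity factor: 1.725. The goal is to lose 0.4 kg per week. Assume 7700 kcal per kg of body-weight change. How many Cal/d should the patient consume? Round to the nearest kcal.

Harris-Benedict: BMR = 655.1 + 9.563(62.5) + 1.85(174) − 4.676(40) = 1387.6475 kcal/day.
TEE = 1387.6475 × 1.725 = 2393.6919 kcal/day.
Required daily deficit = 0.4 × 7700 ÷ 7 = 440 kcal/day.
Target intake = 2393.6919 − 440 = 1953.6919 kcal/day.

1954 Cal/d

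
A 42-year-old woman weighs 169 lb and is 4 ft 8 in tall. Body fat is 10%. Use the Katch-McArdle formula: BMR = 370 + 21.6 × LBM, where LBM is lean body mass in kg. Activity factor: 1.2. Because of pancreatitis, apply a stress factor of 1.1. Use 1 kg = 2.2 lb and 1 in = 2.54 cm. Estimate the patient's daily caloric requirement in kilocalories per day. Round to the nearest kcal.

2460 kilocalories per day

Convert to metric: weight = 169 ÷ 2.2 = 76.8182 kg; height = (4×12 + 8) × 2.54 = 56 × 2.54 = 142.24 cm.
LBM = 76.8182 × (1 − 0.1) = 69.1364 kg. Katch-McArdle: BMR = 370 + 21.6 × 69.1364 = 1863.3455 kcal/day.
TEE = BMR × activity factor = 1863.3455 × 1.2 = 2236.0145 kcal/day.
Apply stress factor: 2236.0145 × 1.1 = 2459.616 kcal/day.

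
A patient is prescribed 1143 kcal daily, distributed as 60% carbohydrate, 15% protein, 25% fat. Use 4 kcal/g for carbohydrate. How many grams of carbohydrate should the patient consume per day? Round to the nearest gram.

171 g/day

Carbohydrate energy = 60% × 1143 = 685.8 kcal.
At 4 kcal/g: 685.8 ÷ 4 = 171.45 g.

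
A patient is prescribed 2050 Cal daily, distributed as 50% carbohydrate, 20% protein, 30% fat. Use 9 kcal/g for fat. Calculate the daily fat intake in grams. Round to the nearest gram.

68 g/day

Fat energy = 30% × 2050 = 615 kcal.
At 9 kcal/g: 615 ÷ 9 = 68.3333 g.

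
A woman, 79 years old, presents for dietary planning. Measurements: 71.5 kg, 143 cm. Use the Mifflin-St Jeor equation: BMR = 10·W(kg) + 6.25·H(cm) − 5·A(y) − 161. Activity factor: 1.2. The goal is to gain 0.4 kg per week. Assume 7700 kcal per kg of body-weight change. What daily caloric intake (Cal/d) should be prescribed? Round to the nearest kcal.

Mifflin-St Jeor (female): BMR = 10(71.5) + 6.25(143) − 5(79) − 161 = 715 + 893.75 − 395 − 161 = 1052.75 kcal/day.
TEE = 1052.75 × 1.2 = 1263.3 kcal/day.
Required daily surplus = 0.4 × 7700 ÷ 7 = 440 kcal/day.
Target intake = 1263.3 + 440 = 1703.3 kcal/day.

1703 Cal/d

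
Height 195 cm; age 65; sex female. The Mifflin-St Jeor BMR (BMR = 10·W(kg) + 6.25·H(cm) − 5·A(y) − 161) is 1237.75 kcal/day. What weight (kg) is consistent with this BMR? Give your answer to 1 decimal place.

1237.75 = 10·W + 6.25(195) − 5(65) − 161
10·W = 1237.75 − 732.75 = 505, so W = 50.5 kg.

50.5 kg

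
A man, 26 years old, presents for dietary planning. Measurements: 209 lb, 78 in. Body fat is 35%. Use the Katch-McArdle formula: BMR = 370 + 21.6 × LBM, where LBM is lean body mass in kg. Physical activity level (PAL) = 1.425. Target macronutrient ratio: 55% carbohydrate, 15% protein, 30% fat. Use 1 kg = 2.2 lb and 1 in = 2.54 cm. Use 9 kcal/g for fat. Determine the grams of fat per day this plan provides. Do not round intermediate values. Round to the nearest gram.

81 g/day

Convert to metric: weight = 209 ÷ 2.2 = 95 kg; height = 78 × 2.54 = 198.12 cm.
LBM = 95 × (1 − 0.35) = 61.75 kg. Katch-McArdle: BMR = 370 + 21.6 × 61.75 = 1703.8 kcal/day.
TEE = 1703.8 × 1.425 = 2427.915 kcal/day.
Fat energy = 30% × 2427.915 = 728.3745 kcal.
Fat = 728.3745 ÷ 9 kcal/g = 80.9305 g.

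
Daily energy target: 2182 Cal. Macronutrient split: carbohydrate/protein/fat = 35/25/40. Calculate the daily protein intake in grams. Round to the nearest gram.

136 g/day

Protein energy = 25% × 2182 = 545.5 kcal.
At 4 kcal/g: 545.5 ÷ 4 = 136.375 g.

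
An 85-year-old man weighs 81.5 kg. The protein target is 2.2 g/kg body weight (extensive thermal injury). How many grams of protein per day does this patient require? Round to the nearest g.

179 g/day

Protein = 2.2 g/kg × 81.5 kg = 179.3 g/day.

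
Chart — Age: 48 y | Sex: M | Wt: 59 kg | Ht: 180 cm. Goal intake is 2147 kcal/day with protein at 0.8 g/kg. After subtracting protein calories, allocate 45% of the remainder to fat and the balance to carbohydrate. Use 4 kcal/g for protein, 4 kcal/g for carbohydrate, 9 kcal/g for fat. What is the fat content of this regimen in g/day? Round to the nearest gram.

Protein = 0.8 × 59 = 47.2 g → 47.2 × 4 = 188.8 kcal.
Non-protein calories = 2147 − 188.8 = 1958.2 kcal.
Fat: 45% × 1958.2 = 881.19 kcal; carbohydrate: 1077.01 kcal.
Fat: 881.19 kcal ÷ 9 kcal/g = 97.91 g.

98 g/day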